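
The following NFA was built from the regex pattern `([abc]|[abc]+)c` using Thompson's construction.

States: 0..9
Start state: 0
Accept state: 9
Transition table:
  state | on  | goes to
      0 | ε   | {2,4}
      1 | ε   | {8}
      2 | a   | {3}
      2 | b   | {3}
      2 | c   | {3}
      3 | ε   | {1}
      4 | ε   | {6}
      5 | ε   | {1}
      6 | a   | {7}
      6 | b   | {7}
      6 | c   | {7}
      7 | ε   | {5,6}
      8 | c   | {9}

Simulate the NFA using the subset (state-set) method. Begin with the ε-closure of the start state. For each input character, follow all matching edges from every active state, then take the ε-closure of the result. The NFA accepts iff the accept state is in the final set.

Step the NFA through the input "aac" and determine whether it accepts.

initial (ε-close {0}): {0,2,4,6}
'a' @ 1: {1,3,5,6,7,8}
'a' @ 2: {1,5,6,7,8}
'c' @ 3: {1,5,6,7,8,9}  [accepting]
end set {1,5,6,7,8,9} — state 9 in

Answer: ACCEPT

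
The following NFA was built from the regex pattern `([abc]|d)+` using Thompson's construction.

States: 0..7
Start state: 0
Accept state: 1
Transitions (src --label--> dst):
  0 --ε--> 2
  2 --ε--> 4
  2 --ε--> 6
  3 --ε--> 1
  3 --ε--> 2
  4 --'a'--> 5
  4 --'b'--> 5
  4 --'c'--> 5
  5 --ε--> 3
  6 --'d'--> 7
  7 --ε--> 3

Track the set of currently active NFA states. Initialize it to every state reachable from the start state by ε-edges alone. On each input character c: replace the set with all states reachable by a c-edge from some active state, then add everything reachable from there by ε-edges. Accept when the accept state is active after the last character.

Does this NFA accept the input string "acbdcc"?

Answer: ACCEPT

Derivation:
initial (ε-close {0}): {0,2,4,6}
'a' @ 1: {1,2,3,4,5,6}  ✓accept
'c' @ 2: {1,2,3,4,5,6}  ✓accept
'b' @ 3: {1,2,3,4,5,6}  ✓accept
'd' @ 4: {1,2,3,4,6,7}  ✓accept
'c' @ 5: {1,2,3,4,5,6}  ✓accept
'c' @ 6: {1,2,3,4,5,6}  ✓accept
after full input: {1,2,3,4,5,6}  (accept=1 in)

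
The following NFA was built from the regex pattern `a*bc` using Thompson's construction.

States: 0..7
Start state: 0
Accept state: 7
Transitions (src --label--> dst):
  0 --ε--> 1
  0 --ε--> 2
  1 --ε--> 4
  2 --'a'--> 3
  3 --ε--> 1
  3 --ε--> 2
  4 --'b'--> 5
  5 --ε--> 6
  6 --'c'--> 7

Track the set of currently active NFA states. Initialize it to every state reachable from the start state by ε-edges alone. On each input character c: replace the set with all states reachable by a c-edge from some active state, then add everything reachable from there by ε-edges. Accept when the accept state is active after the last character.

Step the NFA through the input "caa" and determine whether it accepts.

S₀ = ε-closure({0}) = {0,1,2,4}
'c' @ 1: {}  — no active states
rest 'aa' ignored (set empty)
end set {} — state 7 not in

Answer: REJECT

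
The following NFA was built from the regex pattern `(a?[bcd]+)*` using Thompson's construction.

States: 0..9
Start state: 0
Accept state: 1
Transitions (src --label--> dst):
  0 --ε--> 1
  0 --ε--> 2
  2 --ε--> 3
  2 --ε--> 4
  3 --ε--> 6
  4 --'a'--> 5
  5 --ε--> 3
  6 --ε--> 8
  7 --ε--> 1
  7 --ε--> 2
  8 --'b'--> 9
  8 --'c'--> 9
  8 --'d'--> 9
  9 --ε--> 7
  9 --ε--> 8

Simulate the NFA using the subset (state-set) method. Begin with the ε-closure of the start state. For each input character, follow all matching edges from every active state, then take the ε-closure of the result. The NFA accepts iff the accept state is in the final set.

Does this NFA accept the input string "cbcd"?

initial (ε-close {0}): {0,1,2,3,4,6,8}
'c' @ 1: {1,2,3,4,6,7,8,9}  ✓accept
'b' @ 2: {1,2,3,4,6,7,8,9}  ✓accept
'c' @ 3: {1,2,3,4,6,7,8,9}  ✓accept
'd' @ 4: {1,2,3,4,6,7,8,9}  ✓accept
after full input: {1,2,3,4,6,7,8,9}  (accept=1 in)

Answer: ACCEPT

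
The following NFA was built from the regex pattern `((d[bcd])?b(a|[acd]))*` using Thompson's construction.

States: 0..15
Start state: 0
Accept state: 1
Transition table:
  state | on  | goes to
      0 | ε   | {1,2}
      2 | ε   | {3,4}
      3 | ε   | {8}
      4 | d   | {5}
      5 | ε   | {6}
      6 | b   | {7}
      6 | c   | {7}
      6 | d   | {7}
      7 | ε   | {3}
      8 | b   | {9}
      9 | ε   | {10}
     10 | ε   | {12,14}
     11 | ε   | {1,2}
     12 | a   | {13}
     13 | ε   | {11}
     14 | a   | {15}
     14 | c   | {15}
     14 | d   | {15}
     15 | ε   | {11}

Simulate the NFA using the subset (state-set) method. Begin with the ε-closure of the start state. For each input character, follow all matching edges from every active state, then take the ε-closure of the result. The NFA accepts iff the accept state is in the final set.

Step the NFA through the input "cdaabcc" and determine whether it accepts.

Answer: REJECT

Derivation:
S₀ = ε-closure({0}) = {0,1,2,3,4,8}
'c' @ 1: {}  — dead — no transitions
rest 'daabcc' ignored (set empty)
end set {} — state 1 not in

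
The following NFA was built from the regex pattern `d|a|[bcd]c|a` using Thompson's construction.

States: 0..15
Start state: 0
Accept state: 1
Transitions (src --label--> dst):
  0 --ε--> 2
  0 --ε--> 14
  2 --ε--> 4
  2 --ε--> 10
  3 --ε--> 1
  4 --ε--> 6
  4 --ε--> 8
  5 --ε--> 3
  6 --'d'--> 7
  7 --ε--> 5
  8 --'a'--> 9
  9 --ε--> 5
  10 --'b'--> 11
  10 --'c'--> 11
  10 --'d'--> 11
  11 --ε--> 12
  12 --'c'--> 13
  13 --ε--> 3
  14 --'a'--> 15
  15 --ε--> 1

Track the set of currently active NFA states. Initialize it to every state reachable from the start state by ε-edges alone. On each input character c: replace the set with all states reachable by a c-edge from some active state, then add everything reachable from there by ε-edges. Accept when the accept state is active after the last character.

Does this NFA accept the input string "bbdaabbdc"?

Answer: REJECT

Trace:
start: ε-closure({0}) = {0,2,4,6,8,10,14}
'b' @ 1: {11,12}
'b' @ 2: {}  — no active states
rest 'daabbdc' ignored (set empty)
after full input: {}  (accept=1 not in)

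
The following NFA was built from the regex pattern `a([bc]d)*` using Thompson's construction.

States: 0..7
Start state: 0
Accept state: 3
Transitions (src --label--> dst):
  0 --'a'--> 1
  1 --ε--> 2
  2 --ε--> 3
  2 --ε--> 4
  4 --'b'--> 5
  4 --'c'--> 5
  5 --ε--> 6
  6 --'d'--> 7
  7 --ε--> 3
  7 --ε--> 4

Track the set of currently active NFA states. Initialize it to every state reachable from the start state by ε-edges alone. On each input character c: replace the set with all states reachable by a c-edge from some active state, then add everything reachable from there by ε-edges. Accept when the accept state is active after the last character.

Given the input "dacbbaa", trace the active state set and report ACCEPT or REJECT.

S₀ = ε-closure({0}) = {0}
'd' @ 1: {}  — no active states
rest 'acbbaa' ignored (set empty)
end set {} — state 3 not in

Answer: REJECT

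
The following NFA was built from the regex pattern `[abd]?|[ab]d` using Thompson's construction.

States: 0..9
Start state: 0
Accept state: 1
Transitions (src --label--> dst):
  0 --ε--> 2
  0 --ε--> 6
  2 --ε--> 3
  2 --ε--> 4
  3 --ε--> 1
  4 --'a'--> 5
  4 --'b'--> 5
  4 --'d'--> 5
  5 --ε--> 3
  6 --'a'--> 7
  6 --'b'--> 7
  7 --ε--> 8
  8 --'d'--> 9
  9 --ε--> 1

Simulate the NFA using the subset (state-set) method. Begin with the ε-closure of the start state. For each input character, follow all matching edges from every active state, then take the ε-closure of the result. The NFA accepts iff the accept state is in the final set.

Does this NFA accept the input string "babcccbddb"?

start: ε-closure({0}) = {0,1,2,3,4,6}
'b' @ 1: {1,3,5,7,8}  (accept∈set)
'a' @ 2: {}  — no active states
rest 'bcccbddb' ignored (set empty)
after full input: {}  (accept=1 not in)

Answer: REJECT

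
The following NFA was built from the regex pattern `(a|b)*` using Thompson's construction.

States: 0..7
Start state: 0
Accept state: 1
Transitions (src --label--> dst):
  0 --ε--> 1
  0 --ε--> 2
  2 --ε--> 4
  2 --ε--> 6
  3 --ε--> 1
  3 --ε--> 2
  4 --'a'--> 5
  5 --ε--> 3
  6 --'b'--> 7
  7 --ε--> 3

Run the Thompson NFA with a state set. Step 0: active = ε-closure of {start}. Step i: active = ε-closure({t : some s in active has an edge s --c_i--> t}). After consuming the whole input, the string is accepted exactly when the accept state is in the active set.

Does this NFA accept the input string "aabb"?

start: ε-closure({0}) = {0,1,2,4,6}
'a' @ 1: {1,2,3,4,5,6}  (accept∈set)
'a' @ 2: {1,2,3,4,5,6}  (accept∈set)
'b' @ 3: {1,2,3,4,6,7}  (accept∈set)
'b' @ 4: {1,2,3,4,6,7}  (accept∈set)
final: {1,2,3,4,6,7}; accept 1 in set

Answer: ACCEPT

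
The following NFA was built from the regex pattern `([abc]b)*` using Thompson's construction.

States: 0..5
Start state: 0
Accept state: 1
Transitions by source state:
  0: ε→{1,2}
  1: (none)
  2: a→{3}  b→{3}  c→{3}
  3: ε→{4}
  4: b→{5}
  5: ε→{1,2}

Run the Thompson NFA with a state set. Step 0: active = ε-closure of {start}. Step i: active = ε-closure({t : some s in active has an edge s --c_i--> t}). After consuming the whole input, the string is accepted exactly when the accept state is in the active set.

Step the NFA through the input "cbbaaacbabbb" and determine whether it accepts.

Answer: REJECT

Derivation:
S₀ = ε-closure({0}) = {0,1,2}
'c' @ 1: {3,4}
'b' @ 2: {1,2,5}  ✓accept
'b' @ 3: {3,4}
'a' @ 4: {}  — state set empty
rest 'aacbabbb' ignored (set empty)
end set {} — state 1 not in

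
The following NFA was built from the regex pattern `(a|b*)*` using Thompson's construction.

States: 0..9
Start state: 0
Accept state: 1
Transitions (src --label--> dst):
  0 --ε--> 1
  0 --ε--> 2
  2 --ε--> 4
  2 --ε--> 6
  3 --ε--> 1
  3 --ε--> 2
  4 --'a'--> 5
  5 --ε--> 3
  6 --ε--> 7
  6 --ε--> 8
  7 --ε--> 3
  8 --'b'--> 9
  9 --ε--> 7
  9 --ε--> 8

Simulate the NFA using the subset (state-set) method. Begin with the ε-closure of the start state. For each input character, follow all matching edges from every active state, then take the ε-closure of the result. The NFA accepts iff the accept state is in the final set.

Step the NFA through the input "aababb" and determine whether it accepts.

Answer: ACCEPT

Derivation:
start: ε-closure({0}) = {0,1,2,3,4,6,7,8}
'a' @ 1: {1,2,3,4,5,6,7,8}  [accepting]
'a' @ 2: {1,2,3,4,5,6,7,8}  [accepting]
'b' @ 3: {1,2,3,4,6,7,8,9}  [accepting]
'a' @ 4: {1,2,3,4,5,6,7,8}  [accepting]
'b' @ 5: {1,2,3,4,6,7,8,9}  [accepting]
'b' @ 6: {1,2,3,4,6,7,8,9}  [accepting]
end set {1,2,3,4,6,7,8,9} — state 1 in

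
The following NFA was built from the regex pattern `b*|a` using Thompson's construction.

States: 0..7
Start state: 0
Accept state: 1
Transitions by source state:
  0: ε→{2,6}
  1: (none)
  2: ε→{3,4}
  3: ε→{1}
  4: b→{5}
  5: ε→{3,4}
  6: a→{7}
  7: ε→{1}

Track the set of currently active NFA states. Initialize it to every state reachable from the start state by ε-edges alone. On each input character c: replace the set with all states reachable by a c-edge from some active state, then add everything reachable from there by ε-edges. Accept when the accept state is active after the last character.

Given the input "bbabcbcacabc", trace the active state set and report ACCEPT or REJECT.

Answer: REJECT

Steps:
S₀ = ε-closure({0}) = {0,1,2,3,4,6}
'b' @ 1: {1,3,4,5}  ✓accept
'b' @ 2: {1,3,4,5}  ✓accept
'a' @ 3: {}  — dead — no transitions
rest 'bcbcacabc' ignored (set empty)
final: {}; accept 1 not in set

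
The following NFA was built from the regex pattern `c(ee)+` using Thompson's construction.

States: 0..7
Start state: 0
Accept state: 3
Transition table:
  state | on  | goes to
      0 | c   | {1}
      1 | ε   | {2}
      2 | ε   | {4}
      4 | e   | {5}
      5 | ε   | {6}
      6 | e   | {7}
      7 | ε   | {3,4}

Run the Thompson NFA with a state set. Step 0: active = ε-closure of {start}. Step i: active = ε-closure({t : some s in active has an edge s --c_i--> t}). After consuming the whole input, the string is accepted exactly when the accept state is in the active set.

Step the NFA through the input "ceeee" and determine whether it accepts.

start: ε-closure({0}) = {0}
'c' @ 1: {1,2,4}
'e' @ 2: {5,6}
'e' @ 3: {3,4,7}  ✓accept
'e' @ 4: {5,6}
'e' @ 5: {3,4,7}  ✓accept
after full input: {3,4,7}  (accept=3 in)

Answer: ACCEPT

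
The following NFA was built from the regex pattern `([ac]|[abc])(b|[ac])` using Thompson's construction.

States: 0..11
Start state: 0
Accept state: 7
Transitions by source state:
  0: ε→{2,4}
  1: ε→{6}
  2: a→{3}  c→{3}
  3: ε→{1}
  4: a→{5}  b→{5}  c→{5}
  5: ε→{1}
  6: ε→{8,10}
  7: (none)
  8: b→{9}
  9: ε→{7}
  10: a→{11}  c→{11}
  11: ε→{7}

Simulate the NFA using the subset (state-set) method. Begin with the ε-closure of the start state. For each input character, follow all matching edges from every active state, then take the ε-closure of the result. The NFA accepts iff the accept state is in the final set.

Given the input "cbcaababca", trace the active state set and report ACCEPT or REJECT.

S₀ = ε-closure({0}) = {0,2,4}
'c' @ 1: {1,3,5,6,8,10}
'b' @ 2: {7,9}  (accept∈set)
'c' @ 3: {}  — no active states
rest 'aababca' ignored (set empty)
end set {} — state 7 not in

Answer: REJECT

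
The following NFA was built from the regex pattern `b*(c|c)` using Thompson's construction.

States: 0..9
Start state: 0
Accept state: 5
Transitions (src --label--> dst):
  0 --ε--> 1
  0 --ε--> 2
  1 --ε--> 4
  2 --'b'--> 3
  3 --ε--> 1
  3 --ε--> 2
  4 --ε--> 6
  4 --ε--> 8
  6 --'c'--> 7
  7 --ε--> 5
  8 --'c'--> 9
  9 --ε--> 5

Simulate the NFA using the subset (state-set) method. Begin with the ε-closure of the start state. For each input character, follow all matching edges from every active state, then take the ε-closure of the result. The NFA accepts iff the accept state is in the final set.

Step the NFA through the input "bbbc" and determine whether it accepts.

Answer: ACCEPT

Steps:
start: ε-closure({0}) = {0,1,2,4,6,8}
'b' @ 1: {1,2,3,4,6,8}
'b' @ 2: {1,2,3,4,6,8}
'b' @ 3: {1,2,3,4,6,8}
'c' @ 4: {5,7,9}  [accepting]
after full input: {5,7,9}  (accept=5 in)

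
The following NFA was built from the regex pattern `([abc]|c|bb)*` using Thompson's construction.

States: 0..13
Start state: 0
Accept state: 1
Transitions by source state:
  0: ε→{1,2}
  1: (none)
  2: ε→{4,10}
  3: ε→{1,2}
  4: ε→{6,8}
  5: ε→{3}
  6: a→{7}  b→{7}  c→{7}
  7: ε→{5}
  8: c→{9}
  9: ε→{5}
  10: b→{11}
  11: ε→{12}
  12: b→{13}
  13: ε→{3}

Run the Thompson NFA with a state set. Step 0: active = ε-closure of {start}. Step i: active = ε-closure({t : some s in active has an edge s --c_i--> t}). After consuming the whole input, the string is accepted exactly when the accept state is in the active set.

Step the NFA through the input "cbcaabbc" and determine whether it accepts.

initial (ε-close {0}): {0,1,2,4,6,8,10}
'c' @ 1: {1,2,3,4,5,6,7,8,9,10}  ✓accept
'b' @ 2: {1,2,3,4,5,6,7,8,10,11,12}  ✓accept
'c' @ 3: {1,2,3,4,5,6,7,8,9,10}  ✓accept
'a' @ 4: {1,2,3,4,5,6,7,8,10}  ✓accept
'a' @ 5: {1,2,3,4,5,6,7,8,10}  ✓accept
'b' @ 6: {1,2,3,4,5,6,7,8,10,11,12}  ✓accept
'b' @ 7: {1,2,3,4,5,6,7,8,10,11,12,13}  ✓accept
'c' @ 8: {1,2,3,4,5,6,7,8,9,10}  ✓accept
after full input: {1,2,3,4,5,6,7,8,9,10}  (accept=1 in)

Answer: ACCEPT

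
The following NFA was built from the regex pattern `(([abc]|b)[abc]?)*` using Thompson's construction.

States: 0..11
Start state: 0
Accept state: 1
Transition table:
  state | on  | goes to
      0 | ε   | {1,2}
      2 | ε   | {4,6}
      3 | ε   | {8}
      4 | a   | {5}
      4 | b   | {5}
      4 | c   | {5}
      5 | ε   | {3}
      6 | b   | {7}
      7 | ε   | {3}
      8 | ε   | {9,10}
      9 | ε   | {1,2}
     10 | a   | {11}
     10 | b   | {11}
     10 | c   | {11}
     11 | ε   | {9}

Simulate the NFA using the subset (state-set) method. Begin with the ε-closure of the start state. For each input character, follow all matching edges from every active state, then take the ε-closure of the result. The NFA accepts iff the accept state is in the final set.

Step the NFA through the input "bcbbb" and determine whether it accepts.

initial (ε-close {0}): {0,1,2,4,6}
'b' @ 1: {1,2,3,4,5,6,7,8,9,10}  ✓accept
'c' @ 2: {1,2,3,4,5,6,8,9,10,11}  ✓accept
'b' @ 3: {1,2,3,4,5,6,7,8,9,10,11}  ✓accept
'b' @ 4: {1,2,3,4,5,6,7,8,9,10,11}  ✓accept
'b' @ 5: {1,2,3,4,5,6,7,8,9,10,11}  ✓accept
end set {1,2,3,4,5,6,7,8,9,10,11} — state 1 in

Answer: ACCEPT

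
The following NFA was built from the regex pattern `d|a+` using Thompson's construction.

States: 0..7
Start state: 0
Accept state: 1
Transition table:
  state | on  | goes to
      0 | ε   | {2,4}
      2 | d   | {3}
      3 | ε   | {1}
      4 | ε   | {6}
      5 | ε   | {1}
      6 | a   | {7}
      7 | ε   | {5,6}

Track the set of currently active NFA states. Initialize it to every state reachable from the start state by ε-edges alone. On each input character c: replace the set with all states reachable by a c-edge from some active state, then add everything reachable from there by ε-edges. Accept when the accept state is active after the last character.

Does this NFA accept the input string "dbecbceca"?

Answer: REJECT

Trace:
S₀ = ε-closure({0}) = {0,2,4,6}
'd' @ 1: {1,3}  [accepting]
'b' @ 2: {}  — state set empty
rest 'ecbceca' ignored (set empty)
after full input: {}  (accept=1 not in)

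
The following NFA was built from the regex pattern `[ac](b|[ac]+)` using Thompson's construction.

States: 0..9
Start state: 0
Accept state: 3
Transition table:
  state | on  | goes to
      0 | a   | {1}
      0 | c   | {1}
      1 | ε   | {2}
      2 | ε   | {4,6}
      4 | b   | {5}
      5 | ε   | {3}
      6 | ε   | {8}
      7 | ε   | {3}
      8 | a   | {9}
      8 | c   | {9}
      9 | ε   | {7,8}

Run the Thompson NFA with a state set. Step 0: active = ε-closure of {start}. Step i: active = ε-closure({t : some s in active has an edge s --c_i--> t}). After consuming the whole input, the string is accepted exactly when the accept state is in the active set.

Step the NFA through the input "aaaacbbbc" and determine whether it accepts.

Answer: REJECT

Derivation:
S₀ = ε-closure({0}) = {0}
'a' @ 1: {1,2,4,6,8}
'a' @ 2: {3,7,8,9}  ✓accept
'a' @ 3: {3,7,8,9}  ✓accept
'a' @ 4: {3,7,8,9}  ✓accept
'c' @ 5: {3,7,8,9}  ✓accept
'b' @ 6: {}  — dead — no transitions
rest 'bbc' ignored (set empty)
end set {} — state 3 not in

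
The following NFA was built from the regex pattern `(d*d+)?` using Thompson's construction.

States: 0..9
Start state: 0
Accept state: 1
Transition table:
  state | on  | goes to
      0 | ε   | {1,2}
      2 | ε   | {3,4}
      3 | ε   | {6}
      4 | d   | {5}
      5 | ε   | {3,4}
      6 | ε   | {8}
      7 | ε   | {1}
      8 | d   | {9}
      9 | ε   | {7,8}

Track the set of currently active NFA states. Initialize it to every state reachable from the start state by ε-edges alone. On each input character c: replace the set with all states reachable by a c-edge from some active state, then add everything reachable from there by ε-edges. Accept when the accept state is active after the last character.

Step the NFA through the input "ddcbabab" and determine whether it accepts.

Answer: REJECT

Trace:
S₀ = ε-closure({0}) = {0,1,2,3,4,6,8}
'd' @ 1: {1,3,4,5,6,7,8,9}  [accepting]
'd' @ 2: {1,3,4,5,6,7,8,9}  [accepting]
'c' @ 3: {}  — no active states
rest 'babab' ignored (set empty)
end set {} — state 1 not in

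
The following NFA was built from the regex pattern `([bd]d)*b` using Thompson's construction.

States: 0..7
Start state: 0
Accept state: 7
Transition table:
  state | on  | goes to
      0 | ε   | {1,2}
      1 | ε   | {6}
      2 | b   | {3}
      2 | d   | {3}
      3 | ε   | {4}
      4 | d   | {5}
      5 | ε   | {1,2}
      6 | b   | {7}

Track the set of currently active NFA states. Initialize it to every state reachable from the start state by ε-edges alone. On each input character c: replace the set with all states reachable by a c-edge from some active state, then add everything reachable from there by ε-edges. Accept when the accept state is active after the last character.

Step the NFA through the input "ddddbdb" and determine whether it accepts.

Answer: ACCEPT

Derivation:
S₀ = ε-closure({0}) = {0,1,2,6}
'd' @ 1: {3,4}
'd' @ 2: {1,2,5,6}
'd' @ 3: {3,4}
'd' @ 4: {1,2,5,6}
'b' @ 5: {3,4,7}  (accept∈set)
'd' @ 6: {1,2,5,6}
'b' @ 7: {3,4,7}  (accept∈set)
after full input: {3,4,7}  (accept=7 in)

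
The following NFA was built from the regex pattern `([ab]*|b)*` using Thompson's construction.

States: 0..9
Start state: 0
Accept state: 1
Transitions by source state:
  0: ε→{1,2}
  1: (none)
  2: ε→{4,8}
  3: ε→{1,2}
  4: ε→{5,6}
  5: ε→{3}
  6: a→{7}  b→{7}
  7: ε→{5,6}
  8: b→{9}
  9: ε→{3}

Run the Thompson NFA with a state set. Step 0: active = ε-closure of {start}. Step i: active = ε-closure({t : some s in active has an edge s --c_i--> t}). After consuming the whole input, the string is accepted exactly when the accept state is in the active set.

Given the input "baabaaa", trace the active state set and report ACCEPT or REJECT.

start: ε-closure({0}) = {0,1,2,3,4,5,6,8}
'b' @ 1: {1,2,3,4,5,6,7,8,9}  ✓accept
'a' @ 2: {1,2,3,4,5,6,7,8}  ✓accept
'a' @ 3: {1,2,3,4,5,6,7,8}  ✓accept
'b' @ 4: {1,2,3,4,5,6,7,8,9}  ✓accept
'a' @ 5: {1,2,3,4,5,6,7,8}  ✓accept
'a' @ 6: {1,2,3,4,5,6,7,8}  ✓accept
'a' @ 7: {1,2,3,4,5,6,7,8}  ✓accept
final: {1,2,3,4,5,6,7,8}; accept 1 in set

Answer: ACCEPT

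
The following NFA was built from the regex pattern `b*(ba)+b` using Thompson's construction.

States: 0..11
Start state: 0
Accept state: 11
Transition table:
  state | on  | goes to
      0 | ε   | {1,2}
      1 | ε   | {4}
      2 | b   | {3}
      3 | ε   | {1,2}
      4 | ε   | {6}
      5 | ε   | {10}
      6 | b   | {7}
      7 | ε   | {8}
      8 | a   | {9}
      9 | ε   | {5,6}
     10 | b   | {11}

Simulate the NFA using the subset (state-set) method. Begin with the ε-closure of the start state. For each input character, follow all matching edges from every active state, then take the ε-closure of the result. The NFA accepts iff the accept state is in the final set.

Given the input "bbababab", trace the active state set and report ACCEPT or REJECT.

Answer: ACCEPT

Steps:
start: ε-closure({0}) = {0,1,2,4,6}
'b' @ 1: {1,2,3,4,6,7,8}
'b' @ 2: {1,2,3,4,6,7,8}
'a' @ 3: {5,6,9,10}
'b' @ 4: {7,8,11}  ✓accept
'a' @ 5: {5,6,9,10}
'b' @ 6: {7,8,11}  ✓accept
'a' @ 7: {5,6,9,10}
'b' @ 8: {7,8,11}  ✓accept
end set {7,8,11} — state 11 in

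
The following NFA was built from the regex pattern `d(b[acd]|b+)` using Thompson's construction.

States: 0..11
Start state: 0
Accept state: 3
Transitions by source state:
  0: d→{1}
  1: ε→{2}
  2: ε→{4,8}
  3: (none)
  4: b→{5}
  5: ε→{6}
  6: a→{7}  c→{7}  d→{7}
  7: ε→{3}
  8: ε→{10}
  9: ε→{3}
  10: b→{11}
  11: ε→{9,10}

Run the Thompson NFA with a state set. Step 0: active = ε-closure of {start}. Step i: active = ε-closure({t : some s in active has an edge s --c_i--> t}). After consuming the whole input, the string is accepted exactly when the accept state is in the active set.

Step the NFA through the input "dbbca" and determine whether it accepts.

initial (ε-close {0}): {0}
'd' @ 1: {1,2,4,8,10}
'b' @ 2: {3,5,6,9,10,11}  (accept∈set)
'b' @ 3: {3,9,10,11}  (accept∈set)
'c' @ 4: {}  — dead — no transitions
rest 'a' ignored (set empty)
end set {} — state 3 not in

Answer: REJECT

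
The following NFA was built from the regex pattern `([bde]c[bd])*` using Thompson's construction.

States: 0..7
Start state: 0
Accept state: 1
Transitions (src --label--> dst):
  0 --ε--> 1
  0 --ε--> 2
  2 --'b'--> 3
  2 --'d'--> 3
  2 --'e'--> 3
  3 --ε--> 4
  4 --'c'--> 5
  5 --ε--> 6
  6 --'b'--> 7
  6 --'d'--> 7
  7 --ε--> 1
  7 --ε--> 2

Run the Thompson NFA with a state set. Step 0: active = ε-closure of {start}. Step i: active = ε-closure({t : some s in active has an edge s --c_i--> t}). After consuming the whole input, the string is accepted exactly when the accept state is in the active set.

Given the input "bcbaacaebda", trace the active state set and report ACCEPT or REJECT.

S₀ = ε-closure({0}) = {0,1,2}
'b' @ 1: {3,4}
'c' @ 2: {5,6}
'b' @ 3: {1,2,7}  (accept∈set)
'a' @ 4: {}  — state set empty
rest 'acaebda' ignored (set empty)
after full input: {}  (accept=1 not in)

Answer: REJECT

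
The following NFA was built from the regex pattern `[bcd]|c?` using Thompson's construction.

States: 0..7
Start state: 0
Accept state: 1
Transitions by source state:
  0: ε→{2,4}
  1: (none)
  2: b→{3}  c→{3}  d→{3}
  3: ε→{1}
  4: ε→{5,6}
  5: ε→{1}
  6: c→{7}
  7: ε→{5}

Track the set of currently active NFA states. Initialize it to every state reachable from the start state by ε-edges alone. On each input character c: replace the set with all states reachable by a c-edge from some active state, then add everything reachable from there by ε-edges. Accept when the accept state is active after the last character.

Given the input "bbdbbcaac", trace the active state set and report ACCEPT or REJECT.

Answer: REJECT

Trace:
S₀ = ε-closure({0}) = {0,1,2,4,5,6}
'b' @ 1: {1,3}  [accepting]
'b' @ 2: {}  — dead — no transitions
rest 'dbbcaac' ignored (set empty)
after full input: {}  (accept=1 not in)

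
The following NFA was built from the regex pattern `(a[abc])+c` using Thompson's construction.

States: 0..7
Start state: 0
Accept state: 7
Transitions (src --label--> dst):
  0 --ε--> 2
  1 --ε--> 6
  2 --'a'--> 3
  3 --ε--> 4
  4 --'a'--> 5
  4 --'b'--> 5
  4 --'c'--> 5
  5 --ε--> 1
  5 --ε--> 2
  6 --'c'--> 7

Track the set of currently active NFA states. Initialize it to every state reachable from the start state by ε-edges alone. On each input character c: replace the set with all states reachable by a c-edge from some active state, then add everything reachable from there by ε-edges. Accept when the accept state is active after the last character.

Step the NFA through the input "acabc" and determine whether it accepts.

Answer: ACCEPT

Derivation:
start: ε-closure({0}) = {0,2}
'a' @ 1: {3,4}
'c' @ 2: {1,2,5,6}
'a' @ 3: {3,4}
'b' @ 4: {1,2,5,6}
'c' @ 5: {7}  (accept∈set)
end set {7} — state 7 in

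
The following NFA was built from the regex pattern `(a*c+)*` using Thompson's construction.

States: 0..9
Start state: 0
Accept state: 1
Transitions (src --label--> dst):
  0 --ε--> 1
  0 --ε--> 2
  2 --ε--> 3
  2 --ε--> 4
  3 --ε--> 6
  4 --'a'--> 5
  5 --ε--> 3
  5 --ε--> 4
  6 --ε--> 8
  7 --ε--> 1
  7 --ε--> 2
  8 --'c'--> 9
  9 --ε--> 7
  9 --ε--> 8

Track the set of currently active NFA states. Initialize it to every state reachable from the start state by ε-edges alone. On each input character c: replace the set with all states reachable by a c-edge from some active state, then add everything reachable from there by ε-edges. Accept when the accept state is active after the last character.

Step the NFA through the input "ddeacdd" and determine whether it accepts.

S₀ = ε-closure({0}) = {0,1,2,3,4,6,8}
'd' @ 1: {}  — state set empty
rest 'deacdd' ignored (set empty)
after full input: {}  (accept=1 not in)

Answer: REJECT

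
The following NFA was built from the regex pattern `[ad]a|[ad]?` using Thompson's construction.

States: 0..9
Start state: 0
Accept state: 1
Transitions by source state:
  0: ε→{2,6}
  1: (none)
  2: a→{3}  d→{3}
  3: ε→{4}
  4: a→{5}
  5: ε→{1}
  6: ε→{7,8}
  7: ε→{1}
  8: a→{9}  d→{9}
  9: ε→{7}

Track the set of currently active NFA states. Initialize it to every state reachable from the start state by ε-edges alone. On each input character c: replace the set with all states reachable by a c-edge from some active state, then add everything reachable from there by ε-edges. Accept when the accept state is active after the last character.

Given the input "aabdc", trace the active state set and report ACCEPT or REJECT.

Answer: REJECT

Trace:
S₀ = ε-closure({0}) = {0,1,2,6,7,8}
'a' @ 1: {1,3,4,7,9}  ✓accept
'a' @ 2: {1,5}  ✓accept
'b' @ 3: {}  — dead — no transitions
rest 'dc' ignored (set empty)
after full input: {}  (accept=1 not in)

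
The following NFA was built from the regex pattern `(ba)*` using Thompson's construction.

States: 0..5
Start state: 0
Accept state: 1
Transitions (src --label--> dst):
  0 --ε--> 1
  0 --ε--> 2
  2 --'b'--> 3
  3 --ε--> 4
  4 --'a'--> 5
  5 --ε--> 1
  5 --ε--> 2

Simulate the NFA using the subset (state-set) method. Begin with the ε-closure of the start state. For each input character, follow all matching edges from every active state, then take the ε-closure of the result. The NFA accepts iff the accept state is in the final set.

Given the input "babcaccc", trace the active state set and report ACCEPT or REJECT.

Answer: REJECT

Steps:
S₀ = ε-closure({0}) = {0,1,2}
'b' @ 1: {3,4}
'a' @ 2: {1,2,5}  ✓accept
'b' @ 3: {3,4}
'c' @ 4: {}  — dead — no transitions
rest 'accc' ignored (set empty)
end set {} — state 1 not in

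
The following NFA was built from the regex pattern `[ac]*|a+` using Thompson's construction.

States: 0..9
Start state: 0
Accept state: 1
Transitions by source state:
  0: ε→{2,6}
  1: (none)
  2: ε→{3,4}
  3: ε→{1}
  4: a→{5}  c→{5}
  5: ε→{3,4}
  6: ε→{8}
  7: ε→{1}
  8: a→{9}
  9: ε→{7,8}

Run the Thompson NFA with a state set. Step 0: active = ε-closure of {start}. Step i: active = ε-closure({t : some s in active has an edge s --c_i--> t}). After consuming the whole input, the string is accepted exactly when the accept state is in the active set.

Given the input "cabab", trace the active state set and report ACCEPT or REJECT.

S₀ = ε-closure({0}) = {0,1,2,3,4,6,8}
'c' @ 1: {1,3,4,5}  [accepting]
'a' @ 2: {1,3,4,5}  [accepting]
'b' @ 3: {}  — no active states
rest 'ab' ignored (set empty)
final: {}; accept 1 not in set

Answer: REJECT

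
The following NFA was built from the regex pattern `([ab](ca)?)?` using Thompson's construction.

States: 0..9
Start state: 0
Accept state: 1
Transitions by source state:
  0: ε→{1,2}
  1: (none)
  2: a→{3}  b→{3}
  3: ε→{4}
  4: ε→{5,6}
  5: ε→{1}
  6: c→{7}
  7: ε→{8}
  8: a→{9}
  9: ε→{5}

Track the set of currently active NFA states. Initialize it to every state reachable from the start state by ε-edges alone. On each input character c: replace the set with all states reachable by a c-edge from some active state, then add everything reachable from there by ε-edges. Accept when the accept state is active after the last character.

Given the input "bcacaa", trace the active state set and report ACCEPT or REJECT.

Answer: REJECT

Derivation:
start: ε-closure({0}) = {0,1,2}
'b' @ 1: {1,3,4,5,6}  [accepting]
'c' @ 2: {7,8}
'a' @ 3: {1,5,9}  [accepting]
'c' @ 4: {}  — no active states
rest 'aa' ignored (set empty)
after full input: {}  (accept=1 not in)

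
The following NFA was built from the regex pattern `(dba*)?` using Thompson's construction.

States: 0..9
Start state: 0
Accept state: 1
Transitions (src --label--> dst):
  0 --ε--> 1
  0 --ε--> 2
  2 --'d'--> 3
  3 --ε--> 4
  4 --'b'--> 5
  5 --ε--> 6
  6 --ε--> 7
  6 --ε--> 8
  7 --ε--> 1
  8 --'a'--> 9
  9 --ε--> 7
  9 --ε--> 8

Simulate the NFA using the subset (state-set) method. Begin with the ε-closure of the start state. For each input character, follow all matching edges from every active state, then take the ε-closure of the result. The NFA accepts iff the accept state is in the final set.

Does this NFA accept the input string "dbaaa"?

start: ε-closure({0}) = {0,1,2}
'd' @ 1: {3,4}
'b' @ 2: {1,5,6,7,8}  (accept∈set)
'a' @ 3: {1,7,8,9}  (accept∈set)
'a' @ 4: {1,7,8,9}  (accept∈set)
'a' @ 5: {1,7,8,9}  (accept∈set)
after full input: {1,7,8,9}  (accept=1 in)

Answer: ACCEPT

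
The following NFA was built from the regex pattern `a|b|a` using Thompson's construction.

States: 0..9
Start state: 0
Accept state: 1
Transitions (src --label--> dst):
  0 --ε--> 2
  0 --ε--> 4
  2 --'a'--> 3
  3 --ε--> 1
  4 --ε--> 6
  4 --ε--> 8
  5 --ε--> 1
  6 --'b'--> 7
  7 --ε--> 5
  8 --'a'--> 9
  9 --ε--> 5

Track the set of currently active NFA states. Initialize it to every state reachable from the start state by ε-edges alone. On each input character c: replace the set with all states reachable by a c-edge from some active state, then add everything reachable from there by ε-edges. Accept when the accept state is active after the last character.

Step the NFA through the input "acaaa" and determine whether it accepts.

S₀ = ε-closure({0}) = {0,2,4,6,8}
'a' @ 1: {1,3,5,9}  ✓accept
'c' @ 2: {}  — no active states
rest 'aaa' ignored (set empty)
final: {}; accept 1 not in set

Answer: REJECT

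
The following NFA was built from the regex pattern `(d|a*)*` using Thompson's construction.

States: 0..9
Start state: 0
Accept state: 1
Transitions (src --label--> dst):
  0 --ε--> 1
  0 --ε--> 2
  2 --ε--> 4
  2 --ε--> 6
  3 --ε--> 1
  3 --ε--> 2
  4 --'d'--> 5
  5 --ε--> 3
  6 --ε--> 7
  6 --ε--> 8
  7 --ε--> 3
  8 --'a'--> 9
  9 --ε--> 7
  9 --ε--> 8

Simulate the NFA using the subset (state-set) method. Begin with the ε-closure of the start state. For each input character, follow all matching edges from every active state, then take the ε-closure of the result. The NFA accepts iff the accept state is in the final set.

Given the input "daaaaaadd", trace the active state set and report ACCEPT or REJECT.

initial (ε-close {0}): {0,1,2,3,4,6,7,8}
'd' @ 1: {1,2,3,4,5,6,7,8}  (accept∈set)
'a' @ 2: {1,2,3,4,6,7,8,9}  (accept∈set)
'a' @ 3: {1,2,3,4,6,7,8,9}  (accept∈set)
'a' @ 4: {1,2,3,4,6,7,8,9}  (accept∈set)
'a' @ 5: {1,2,3,4,6,7,8,9}  (accept∈set)
'a' @ 6: {1,2,3,4,6,7,8,9}  (accept∈set)
'a' @ 7: {1,2,3,4,6,7,8,9}  (accept∈set)
'd' @ 8: {1,2,3,4,5,6,7,8}  (accept∈set)
'd' @ 9: {1,2,3,4,5,6,7,8}  (accept∈set)
after full input: {1,2,3,4,5,6,7,8}  (accept=1 in)

Answer: ACCEPT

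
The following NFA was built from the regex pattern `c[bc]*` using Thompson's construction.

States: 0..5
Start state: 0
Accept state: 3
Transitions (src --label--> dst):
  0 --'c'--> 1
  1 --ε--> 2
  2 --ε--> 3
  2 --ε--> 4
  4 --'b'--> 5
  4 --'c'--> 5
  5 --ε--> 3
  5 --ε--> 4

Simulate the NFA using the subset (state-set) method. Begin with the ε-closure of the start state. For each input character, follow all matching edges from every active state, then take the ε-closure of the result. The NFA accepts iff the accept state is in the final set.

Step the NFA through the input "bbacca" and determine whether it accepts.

Answer: REJECT

Trace:
S₀ = ε-closure({0}) = {0}
'b' @ 1: {}  — dead — no transitions
rest 'bacca' ignored (set empty)
end set {} — state 3 not in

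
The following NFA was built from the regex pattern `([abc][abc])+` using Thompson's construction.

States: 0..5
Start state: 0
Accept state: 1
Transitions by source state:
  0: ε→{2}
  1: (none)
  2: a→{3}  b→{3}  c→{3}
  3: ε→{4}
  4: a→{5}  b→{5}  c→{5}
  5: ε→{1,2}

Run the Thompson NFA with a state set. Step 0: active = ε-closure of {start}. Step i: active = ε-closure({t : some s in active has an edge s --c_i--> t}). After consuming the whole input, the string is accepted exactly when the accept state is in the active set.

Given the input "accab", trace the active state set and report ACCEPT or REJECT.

S₀ = ε-closure({0}) = {0,2}
'a' @ 1: {3,4}
'c' @ 2: {1,2,5}  (accept∈set)
'c' @ 3: {3,4}
'a' @ 4: {1,2,5}  (accept∈set)
'b' @ 5: {3,4}
final: {3,4}; accept 1 not in set

Answer: REJECT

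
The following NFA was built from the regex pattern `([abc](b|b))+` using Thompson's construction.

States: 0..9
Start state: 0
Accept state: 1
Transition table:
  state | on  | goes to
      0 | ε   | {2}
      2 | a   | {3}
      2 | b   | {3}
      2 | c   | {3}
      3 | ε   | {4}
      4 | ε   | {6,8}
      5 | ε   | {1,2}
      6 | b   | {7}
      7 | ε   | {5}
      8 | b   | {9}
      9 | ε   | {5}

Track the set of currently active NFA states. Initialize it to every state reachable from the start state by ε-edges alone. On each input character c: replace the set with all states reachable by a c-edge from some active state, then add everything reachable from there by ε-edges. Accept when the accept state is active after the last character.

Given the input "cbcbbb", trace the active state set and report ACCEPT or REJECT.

Answer: ACCEPT

Trace:
start: ε-closure({0}) = {0,2}
'c' @ 1: {3,4,6,8}
'b' @ 2: {1,2,5,7,9}  (accept∈set)
'c' @ 3: {3,4,6,8}
'b' @ 4: {1,2,5,7,9}  (accept∈set)
'b' @ 5: {3,4,6,8}
'b' @ 6: {1,2,5,7,9}  (accept∈set)
after full input: {1,2,5,7,9}  (accept=1 in)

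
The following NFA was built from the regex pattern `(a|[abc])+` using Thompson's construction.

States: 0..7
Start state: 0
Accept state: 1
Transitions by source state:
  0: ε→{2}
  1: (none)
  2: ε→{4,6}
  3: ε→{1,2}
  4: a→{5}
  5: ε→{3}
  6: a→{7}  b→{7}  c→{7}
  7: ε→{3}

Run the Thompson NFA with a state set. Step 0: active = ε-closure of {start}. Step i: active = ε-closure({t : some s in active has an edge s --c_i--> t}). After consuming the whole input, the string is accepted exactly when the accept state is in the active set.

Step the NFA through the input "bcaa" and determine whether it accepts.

start: ε-closure({0}) = {0,2,4,6}
'b' @ 1: {1,2,3,4,6,7}  ✓accept
'c' @ 2: {1,2,3,4,6,7}  ✓accept
'a' @ 3: {1,2,3,4,5,6,7}  ✓accept
'a' @ 4: {1,2,3,4,5,6,7}  ✓accept
end set {1,2,3,4,5,6,7} — state 1 in

Answer: ACCEPT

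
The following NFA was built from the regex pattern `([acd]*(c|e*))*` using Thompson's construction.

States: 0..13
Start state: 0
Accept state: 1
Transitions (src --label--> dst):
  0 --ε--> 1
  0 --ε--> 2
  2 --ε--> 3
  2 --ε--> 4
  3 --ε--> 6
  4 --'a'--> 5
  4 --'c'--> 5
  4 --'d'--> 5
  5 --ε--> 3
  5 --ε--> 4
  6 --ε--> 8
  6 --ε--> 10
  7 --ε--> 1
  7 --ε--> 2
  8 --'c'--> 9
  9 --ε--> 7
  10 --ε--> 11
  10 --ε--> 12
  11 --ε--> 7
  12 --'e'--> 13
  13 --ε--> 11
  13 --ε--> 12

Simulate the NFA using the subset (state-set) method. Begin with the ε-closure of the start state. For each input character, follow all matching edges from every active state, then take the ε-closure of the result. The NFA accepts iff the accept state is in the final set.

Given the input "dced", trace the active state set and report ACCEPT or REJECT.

Answer: ACCEPT

Trace:
S₀ = ε-closure({0}) = {0,1,2,3,4,6,7,8,10,11,12}
'd' @ 1: {1,2,3,4,5,6,7,8,10,11,12}  [accepting]
'c' @ 2: {1,2,3,4,5,6,7,8,9,10,11,12}  [accepting]
'e' @ 3: {1,2,3,4,6,7,8,10,11,12,13}  [accepting]
'd' @ 4: {1,2,3,4,5,6,7,8,10,11,12}  [accepting]
final: {1,2,3,4,5,6,7,8,10,11,12}; accept 1 in set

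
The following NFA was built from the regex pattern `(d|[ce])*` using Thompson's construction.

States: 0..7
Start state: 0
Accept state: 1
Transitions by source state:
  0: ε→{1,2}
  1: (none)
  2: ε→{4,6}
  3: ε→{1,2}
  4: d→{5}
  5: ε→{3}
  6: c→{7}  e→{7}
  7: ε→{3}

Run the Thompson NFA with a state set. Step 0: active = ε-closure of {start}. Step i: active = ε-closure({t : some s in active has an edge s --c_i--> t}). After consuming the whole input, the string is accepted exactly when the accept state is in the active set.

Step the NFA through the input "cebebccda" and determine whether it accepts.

start: ε-closure({0}) = {0,1,2,4,6}
'c' @ 1: {1,2,3,4,6,7}  (accept∈set)
'e' @ 2: {1,2,3,4,6,7}  (accept∈set)
'b' @ 3: {}  — no active states
rest 'ebccda' ignored (set empty)
end set {} — state 1 not in

Answer: REJECT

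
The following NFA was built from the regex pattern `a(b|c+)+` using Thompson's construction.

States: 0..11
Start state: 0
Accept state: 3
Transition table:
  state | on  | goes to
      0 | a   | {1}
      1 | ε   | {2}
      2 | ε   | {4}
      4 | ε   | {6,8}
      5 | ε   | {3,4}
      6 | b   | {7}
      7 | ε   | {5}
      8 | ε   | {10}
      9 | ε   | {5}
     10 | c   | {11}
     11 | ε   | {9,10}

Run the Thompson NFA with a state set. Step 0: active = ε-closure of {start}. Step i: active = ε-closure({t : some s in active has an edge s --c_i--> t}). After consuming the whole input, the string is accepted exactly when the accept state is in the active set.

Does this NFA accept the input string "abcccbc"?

Answer: ACCEPT

Steps:
S₀ = ε-closure({0}) = {0}
'a' @ 1: {1,2,4,6,8,10}
'b' @ 2: {3,4,5,6,7,8,10}  ✓accept
'c' @ 3: {3,4,5,6,8,9,10,11}  ✓accept
'c' @ 4: {3,4,5,6,8,9,10,11}  ✓accept
'c' @ 5: {3,4,5,6,8,9,10,11}  ✓accept
'b' @ 6: {3,4,5,6,7,8,10}  ✓accept
'c' @ 7: {3,4,5,6,8,9,10,11}  ✓accept
final: {3,4,5,6,8,9,10,11}; accept 3 in set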